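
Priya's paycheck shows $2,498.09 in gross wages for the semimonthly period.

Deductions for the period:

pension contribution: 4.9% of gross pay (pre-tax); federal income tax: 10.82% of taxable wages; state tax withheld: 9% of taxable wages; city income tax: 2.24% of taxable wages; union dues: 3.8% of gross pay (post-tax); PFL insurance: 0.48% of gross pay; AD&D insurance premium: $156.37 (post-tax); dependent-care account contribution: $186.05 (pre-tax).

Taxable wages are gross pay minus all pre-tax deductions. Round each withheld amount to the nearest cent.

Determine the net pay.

Pension contribution: $2,498.09 × 0.049 = $122.41
Dependent-care account contribution: $186.05
Pre-tax total = $122.41 + $186.05 = $308.46
Taxable wages = $2,498.09 − $308.46 = $2,189.63
Federal income tax: $2,189.63 × 0.1082 = $236.92
City income tax: $2,189.63 × 0.0224 = $49.05
State tax withheld: $2,189.63 × 0.09 = $197.07
PFL insurance: $2,498.09 × 0.0048 = $11.99
Union dues: $2,498.09 × 0.038 = $94.93
AD&D insurance premium: $156.37
Total deductions = $122.41 + $186.05 + $236.92 + $49.05 + $197.07 + $11.99 + $94.93 + $156.37 = $1,054.79
Net pay = $2,498.09 − $1,054.79 = $1,443.30

$1,443.30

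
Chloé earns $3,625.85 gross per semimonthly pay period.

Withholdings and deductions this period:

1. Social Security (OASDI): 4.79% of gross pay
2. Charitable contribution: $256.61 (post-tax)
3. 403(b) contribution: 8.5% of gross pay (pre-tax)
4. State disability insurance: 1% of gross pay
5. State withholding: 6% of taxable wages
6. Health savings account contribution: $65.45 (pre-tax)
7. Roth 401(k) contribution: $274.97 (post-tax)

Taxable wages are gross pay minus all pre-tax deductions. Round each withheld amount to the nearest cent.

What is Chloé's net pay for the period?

$2,315.55

Health savings account contribution: $65.45
403(b) contribution: $3,625.85 × 0.085 = $308.20
Pre-tax total = $65.45 + $308.20 = $373.65
Taxable wages = $3,625.85 − $373.65 = $3,252.20
State withholding: $3,252.20 × 0.06 = $195.13
State disability insurance: $3,625.85 × 0.01 = $36.26
Social Security (OASDI): $3,625.85 × 0.0479 = $173.68
Charitable contribution: $256.61
Roth 401(k) contribution: $274.97
Total deductions = $65.45 + $308.20 + $195.13 + $36.26 + $173.68 + $256.61 + $274.97 = $1,310.30
Net pay = $3,625.85 − $1,310.30 = $2,315.55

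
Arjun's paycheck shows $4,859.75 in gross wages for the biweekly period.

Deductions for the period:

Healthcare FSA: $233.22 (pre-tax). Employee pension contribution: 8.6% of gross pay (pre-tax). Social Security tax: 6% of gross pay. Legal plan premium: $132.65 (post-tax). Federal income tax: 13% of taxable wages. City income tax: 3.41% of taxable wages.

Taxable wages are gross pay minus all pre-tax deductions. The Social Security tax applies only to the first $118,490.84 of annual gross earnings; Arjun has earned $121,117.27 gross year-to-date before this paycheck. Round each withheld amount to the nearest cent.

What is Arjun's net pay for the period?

$3,385.31

Healthcare FSA: $233.22
Employee pension contribution: $4,859.75 × 0.086 = $417.94
Pre-tax total = $233.22 + $417.94 = $651.16
Taxable wages = $4,859.75 − $651.16 = $4,208.59
City income tax: $4,208.59 × 0.0341 = $143.51
Federal income tax: $4,208.59 × 0.13 = $547.12
Social Security tax: annual cap $118,490.84 already reached (YTD $121,117.27), so $0.00
Legal plan premium: $132.65
Total deductions = $233.22 + $417.94 + $143.51 + $547.12 + $0.00 + $132.65 = $1,474.44
Net pay = $4,859.75 − $1,474.44 = $3,385.31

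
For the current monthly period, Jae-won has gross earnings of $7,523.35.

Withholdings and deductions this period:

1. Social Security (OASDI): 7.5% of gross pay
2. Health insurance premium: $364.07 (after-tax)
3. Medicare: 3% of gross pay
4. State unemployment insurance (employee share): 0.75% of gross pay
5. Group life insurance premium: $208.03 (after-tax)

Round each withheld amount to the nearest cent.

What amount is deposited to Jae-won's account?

$6,104.87

Medicare: $7,523.35 × 0.03 = $225.70
State unemployment insurance (employee share): $7,523.35 × 0.0075 = $56.43
Social Security (OASDI): $7,523.35 × 0.075 = $564.25
Group life insurance premium: $208.03
Health insurance premium: $364.07
Total deductions = $225.70 + $56.43 + $564.25 + $208.03 + $364.07 = $1,418.48
Net pay = $7,523.35 − $1,418.48 = $6,104.87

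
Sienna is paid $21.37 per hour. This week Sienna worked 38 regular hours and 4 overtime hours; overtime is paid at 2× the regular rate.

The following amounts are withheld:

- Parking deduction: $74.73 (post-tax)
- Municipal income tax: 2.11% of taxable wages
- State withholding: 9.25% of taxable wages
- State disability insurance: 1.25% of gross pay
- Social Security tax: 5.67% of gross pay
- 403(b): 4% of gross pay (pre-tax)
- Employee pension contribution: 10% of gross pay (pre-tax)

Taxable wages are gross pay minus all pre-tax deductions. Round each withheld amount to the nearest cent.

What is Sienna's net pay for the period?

$606.60

Regular pay: 38 × $21.37 = $812.06
Overtime pay: 4 × $21.37 × 2 = $170.96
Gross pay = $812.06 + $170.96 = $983.02
403(b): $983.02 × 0.04 = $39.32
Employee pension contribution: $983.02 × 0.1 = $98.30
Pre-tax total = $39.32 + $98.30 = $137.62
Taxable wages = $983.02 − $137.62 = $845.40
Municipal income tax: $845.40 × 0.0211 = $17.84
State withholding: $845.40 × 0.0925 = $78.20
Social Security tax: $983.02 × 0.0567 = $55.74
State disability insurance: $983.02 × 0.0125 = $12.29
Parking deduction: $74.73
Total deductions = $39.32 + $98.30 + $17.84 + $78.20 + $55.74 + $12.29 + $74.73 = $376.42
Net pay = $983.02 − $376.42 = $606.60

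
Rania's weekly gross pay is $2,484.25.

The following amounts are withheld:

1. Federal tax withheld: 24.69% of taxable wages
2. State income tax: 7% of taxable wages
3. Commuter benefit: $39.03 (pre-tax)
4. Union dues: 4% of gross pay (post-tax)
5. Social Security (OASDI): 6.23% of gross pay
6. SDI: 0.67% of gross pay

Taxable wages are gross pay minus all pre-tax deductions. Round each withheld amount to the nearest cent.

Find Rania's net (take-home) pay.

Commuter benefit: $39.03
Taxable wages = $2,484.25 − $39.03 = $2,445.22
Federal tax withheld: $2,445.22 × 0.2469 = $603.72
State income tax: $2,445.22 × 0.07 = $171.17
Social Security (OASDI): $2,484.25 × 0.0623 = $154.77
SDI: $2,484.25 × 0.0067 = $16.64
Union dues: $2,484.25 × 0.04 = $99.37
Total deductions = $39.03 + $603.72 + $171.17 + $154.77 + $16.64 + $99.37 = $1,084.70
Net pay = $2,484.25 − $1,084.70 = $1,399.55

$1,399.55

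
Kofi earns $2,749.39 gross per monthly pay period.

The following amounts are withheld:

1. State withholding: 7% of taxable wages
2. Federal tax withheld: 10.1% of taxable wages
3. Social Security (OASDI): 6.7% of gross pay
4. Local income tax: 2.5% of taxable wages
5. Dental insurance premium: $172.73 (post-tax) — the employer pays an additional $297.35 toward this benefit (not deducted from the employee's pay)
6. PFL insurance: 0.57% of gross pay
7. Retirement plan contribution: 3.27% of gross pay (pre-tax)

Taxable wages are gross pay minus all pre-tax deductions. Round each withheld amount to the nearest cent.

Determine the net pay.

$1,765.61

Retirement plan contribution: $2,749.39 × 0.0327 = $89.91
Taxable wages = $2,749.39 − $89.91 = $2,659.48
State withholding: $2,659.48 × 0.07 = $186.16
Local income tax: $2,659.48 × 0.025 = $66.49
Federal tax withheld: $2,659.48 × 0.101 = $268.61
PFL insurance: $2,749.39 × 0.0057 = $15.67
Social Security (OASDI): $2,749.39 × 0.067 = $184.21
Dental insurance premium: $172.73
(Employer's $297.35 toward dental insurance premium is not withheld from the employee.)
Total deductions = $89.91 + $186.16 + $66.49 + $268.61 + $15.67 + $184.21 + $172.73 = $983.78
Net pay = $2,749.39 − $983.78 = $1,765.61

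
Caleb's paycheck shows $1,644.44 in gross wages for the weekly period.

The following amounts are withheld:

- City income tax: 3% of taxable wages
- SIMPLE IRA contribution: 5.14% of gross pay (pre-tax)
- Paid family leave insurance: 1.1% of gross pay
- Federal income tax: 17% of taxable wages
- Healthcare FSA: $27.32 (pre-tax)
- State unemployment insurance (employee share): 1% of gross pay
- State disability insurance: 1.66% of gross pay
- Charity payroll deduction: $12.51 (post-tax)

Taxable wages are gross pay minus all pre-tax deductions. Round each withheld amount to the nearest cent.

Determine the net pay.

$1,151.74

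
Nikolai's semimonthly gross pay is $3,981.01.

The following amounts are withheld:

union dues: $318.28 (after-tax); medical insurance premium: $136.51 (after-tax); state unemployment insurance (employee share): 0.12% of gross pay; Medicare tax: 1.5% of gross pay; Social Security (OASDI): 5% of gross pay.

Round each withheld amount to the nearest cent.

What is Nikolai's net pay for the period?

$3,262.67

State unemployment insurance (employee share): $3,981.01 × 0.0012 = $4.78
Social Security (OASDI): $3,981.01 × 0.05 = $199.05
Medicare tax: $3,981.01 × 0.015 = $59.72
Union dues: $318.28
Medical insurance premium: $136.51
Total deductions = $4.78 + $199.05 + $59.72 + $318.28 + $136.51 = $718.34
Net pay = $3,981.01 − $718.34 = $3,262.67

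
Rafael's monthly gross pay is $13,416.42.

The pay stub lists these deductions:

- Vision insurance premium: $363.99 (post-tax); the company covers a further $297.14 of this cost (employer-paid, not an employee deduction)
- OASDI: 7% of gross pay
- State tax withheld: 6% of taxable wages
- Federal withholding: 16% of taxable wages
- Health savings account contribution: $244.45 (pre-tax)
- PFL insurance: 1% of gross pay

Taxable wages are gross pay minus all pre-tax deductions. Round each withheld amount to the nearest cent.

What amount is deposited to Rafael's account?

Health savings account contribution: $244.45
Taxable wages = $13,416.42 − $244.45 = $13,171.97
Federal withholding: $13,171.97 × 0.16 = $2,107.52
State tax withheld: $13,171.97 × 0.06 = $790.32
PFL insurance: $13,416.42 × 0.01 = $134.16
OASDI: $13,416.42 × 0.07 = $939.15
Vision insurance premium: $363.99
(Employer's $297.14 toward vision insurance premium is not withheld from the employee.)
Total deductions = $244.45 + $2,107.52 + $790.32 + $134.16 + $939.15 + $363.99 = $4,579.59
Net pay = $13,416.42 − $4,579.59 = $8,836.83

$8,836.83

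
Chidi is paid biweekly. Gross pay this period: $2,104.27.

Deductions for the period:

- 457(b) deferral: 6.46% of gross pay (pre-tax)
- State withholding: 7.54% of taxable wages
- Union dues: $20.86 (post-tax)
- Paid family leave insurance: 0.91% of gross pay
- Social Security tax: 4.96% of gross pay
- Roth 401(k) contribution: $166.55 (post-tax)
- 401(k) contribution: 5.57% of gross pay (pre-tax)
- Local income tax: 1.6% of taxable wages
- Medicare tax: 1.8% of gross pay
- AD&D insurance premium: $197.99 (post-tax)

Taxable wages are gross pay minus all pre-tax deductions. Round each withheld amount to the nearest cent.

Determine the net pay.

$1,135.13

457(b) deferral: $2,104.27 × 0.0646 = $135.94
401(k) contribution: $2,104.27 × 0.0557 = $117.21
Pre-tax total = $135.94 + $117.21 = $253.15
Taxable wages = $2,104.27 − $253.15 = $1,851.12
Local income tax: $1,851.12 × 0.016 = $29.62
State withholding: $1,851.12 × 0.0754 = $139.57
Social Security tax: $2,104.27 × 0.0496 = $104.37
Medicare tax: $2,104.27 × 0.018 = $37.88
Paid family leave insurance: $2,104.27 × 0.0091 = $19.15
Roth 401(k) contribution: $166.55
AD&D insurance premium: $197.99
Union dues: $20.86
Total deductions = $135.94 + $117.21 + $29.62 + $139.57 + $104.37 + $37.88 + $19.15 + $166.55 + $197.99 + $20.86 = $969.14
Net pay = $2,104.27 − $969.14 = $1,135.13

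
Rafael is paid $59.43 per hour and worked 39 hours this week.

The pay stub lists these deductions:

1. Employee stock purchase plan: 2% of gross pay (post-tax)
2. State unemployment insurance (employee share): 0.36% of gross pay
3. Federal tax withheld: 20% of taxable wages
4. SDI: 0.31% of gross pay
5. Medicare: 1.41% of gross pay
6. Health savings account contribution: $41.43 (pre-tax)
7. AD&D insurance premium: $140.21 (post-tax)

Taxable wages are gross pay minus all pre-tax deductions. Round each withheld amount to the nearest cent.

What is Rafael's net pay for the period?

$1586.29

Gross pay: 39 × $59.43 = $2317.77
Health savings account contribution: $41.43
Taxable wages = $2317.77 − $41.43 = $2276.34
Federal tax withheld: $2276.34 × 0.2 = $455.27
Medicare: $2317.77 × 0.0141 = $32.68
State unemployment insurance (employee share): $2317.77 × 0.0036 = $8.34
SDI: $2317.77 × 0.0031 = $7.19
Employee stock purchase plan: $2317.77 × 0.02 = $46.36
AD&D insurance premium: $140.21
Total deductions = $41.43 + $455.27 + $32.68 + $8.34 + $7.19 + $46.36 + $140.21 = $731.48
Net pay = $2317.77 − $731.48 = $1586.29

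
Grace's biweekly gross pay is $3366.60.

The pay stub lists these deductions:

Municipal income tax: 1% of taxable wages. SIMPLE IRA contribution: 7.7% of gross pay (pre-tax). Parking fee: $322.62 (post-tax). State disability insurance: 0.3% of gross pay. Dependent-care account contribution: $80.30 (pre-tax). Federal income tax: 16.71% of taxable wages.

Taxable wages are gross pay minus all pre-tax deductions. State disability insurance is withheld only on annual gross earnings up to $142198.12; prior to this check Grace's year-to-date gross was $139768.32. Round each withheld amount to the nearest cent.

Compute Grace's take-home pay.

$2161.07

SIMPLE IRA contribution: $3366.60 × 0.077 = $259.23
Dependent-care account contribution: $80.30
Pre-tax total = $259.23 + $80.30 = $339.53
Taxable wages = $3366.60 − $339.53 = $3027.07
Municipal income tax: $3027.07 × 0.01 = $30.27
Federal income tax: $3027.07 × 0.1671 = $505.82
State disability insurance: only $142198.12 − $139768.32 = $2429.80 of this check is subject → $2429.80 × 0.003 = $7.29
Parking fee: $322.62
Total deductions = $259.23 + $80.30 + $30.27 + $505.82 + $7.29 + $322.62 = $1205.53
Net pay = $3366.60 − $1205.53 = $2161.07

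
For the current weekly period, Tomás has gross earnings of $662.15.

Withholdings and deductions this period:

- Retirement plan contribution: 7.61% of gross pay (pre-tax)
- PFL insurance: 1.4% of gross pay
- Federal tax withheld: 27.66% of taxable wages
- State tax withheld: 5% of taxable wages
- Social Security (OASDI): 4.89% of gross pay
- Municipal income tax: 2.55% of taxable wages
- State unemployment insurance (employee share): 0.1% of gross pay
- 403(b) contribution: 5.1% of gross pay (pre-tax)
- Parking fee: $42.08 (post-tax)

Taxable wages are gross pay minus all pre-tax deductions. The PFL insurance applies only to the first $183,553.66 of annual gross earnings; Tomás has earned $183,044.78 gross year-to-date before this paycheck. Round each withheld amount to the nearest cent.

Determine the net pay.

403(b) contribution: $662.15 × 0.051 = $33.77
Retirement plan contribution: $662.15 × 0.0761 = $50.39
Pre-tax total = $33.77 + $50.39 = $84.16
Taxable wages = $662.15 − $84.16 = $577.99
Federal tax withheld: $577.99 × 0.2766 = $159.87
State tax withheld: $577.99 × 0.05 = $28.90
Municipal income tax: $577.99 × 0.0255 = $14.74
PFL insurance: only $183,553.66 − $183,044.78 = $508.88 of this check is subject → $508.88 × 0.014 = $7.12
Social Security (OASDI): $662.15 × 0.0489 = $32.38
State unemployment insurance (employee share): $662.15 × 0.001 = $0.66
Parking fee: $42.08
Total deductions = $33.77 + $50.39 + $159.87 + $28.90 + $14.74 + $7.12 + $32.38 + $0.66 + $42.08 = $369.91
Net pay = $662.15 − $369.91 = $292.24

$292.24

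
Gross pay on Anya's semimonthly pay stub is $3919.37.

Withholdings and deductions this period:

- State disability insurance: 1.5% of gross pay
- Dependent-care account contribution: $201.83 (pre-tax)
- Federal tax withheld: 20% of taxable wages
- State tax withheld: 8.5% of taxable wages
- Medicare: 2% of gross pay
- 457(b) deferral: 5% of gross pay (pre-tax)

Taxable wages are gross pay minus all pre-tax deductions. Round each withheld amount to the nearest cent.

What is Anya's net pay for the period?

$2380.75

Dependent-care account contribution: $201.83
457(b) deferral: $3919.37 × 0.05 = $195.97
Pre-tax total = $201.83 + $195.97 = $397.80
Taxable wages = $3919.37 − $397.80 = $3521.57
State tax withheld: $3521.57 × 0.085 = $299.33
Federal tax withheld: $3521.57 × 0.2 = $704.31
Medicare: $3919.37 × 0.02 = $78.39
State disability insurance: $3919.37 × 0.015 = $58.79
Total deductions = $201.83 + $195.97 + $299.33 + $704.31 + $78.39 + $58.79 = $1538.62
Net pay = $3919.37 − $1538.62 = $2380.75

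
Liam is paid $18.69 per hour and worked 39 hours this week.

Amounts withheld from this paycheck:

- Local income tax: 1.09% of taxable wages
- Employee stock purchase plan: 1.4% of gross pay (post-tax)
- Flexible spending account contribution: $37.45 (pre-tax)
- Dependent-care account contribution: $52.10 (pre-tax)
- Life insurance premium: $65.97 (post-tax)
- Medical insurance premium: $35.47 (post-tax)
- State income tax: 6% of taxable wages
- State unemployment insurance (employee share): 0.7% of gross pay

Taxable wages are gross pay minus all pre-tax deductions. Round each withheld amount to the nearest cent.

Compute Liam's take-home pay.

Gross pay: 39 × $18.69 = $728.91
Dependent-care account contribution: $52.10
Flexible spending account contribution: $37.45
Pre-tax total = $52.10 + $37.45 = $89.55
Taxable wages = $728.91 − $89.55 = $639.36
State income tax: $639.36 × 0.06 = $38.36
Local income tax: $639.36 × 0.0109 = $6.97
State unemployment insurance (employee share): $728.91 × 0.007 = $5.10
Employee stock purchase plan: $728.91 × 0.014 = $10.20
Medical insurance premium: $35.47
Life insurance premium: $65.97
Total deductions = $52.10 + $37.45 + $38.36 + $6.97 + $5.10 + $10.20 + $35.47 + $65.97 = $251.62
Net pay = $728.91 − $251.62 = $477.29

$477.29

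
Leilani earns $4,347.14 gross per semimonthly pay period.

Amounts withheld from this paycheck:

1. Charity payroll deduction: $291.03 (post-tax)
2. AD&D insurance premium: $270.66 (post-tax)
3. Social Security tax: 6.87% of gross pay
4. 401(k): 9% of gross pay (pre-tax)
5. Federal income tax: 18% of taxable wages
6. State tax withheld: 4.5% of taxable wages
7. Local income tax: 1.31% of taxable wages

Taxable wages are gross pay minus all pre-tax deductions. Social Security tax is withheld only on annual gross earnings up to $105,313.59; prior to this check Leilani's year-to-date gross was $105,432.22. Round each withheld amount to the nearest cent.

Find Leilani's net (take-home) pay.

$2,452.31

401(k): $4,347.14 × 0.09 = $391.24
Taxable wages = $4,347.14 − $391.24 = $3,955.90
Local income tax: $3,955.90 × 0.0131 = $51.82
Federal income tax: $3,955.90 × 0.18 = $712.06
State tax withheld: $3,955.90 × 0.045 = $178.02
Social Security tax: annual cap $105,313.59 already reached (YTD $105,432.22), so $0.00
AD&D insurance premium: $270.66
Charity payroll deduction: $291.03
Total deductions = $391.24 + $51.82 + $712.06 + $178.02 + $0.00 + $270.66 + $291.03 = $1,894.83
Net pay = $4,347.14 − $1,894.83 = $2,452.31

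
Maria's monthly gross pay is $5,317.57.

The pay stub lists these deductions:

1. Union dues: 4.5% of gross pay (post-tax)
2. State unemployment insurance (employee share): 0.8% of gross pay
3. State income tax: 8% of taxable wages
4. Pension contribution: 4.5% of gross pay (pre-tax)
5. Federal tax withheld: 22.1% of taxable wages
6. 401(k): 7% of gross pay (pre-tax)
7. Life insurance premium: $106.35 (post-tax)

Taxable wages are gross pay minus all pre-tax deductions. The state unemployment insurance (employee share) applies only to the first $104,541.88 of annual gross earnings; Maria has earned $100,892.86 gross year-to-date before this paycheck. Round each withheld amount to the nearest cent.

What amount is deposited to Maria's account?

$2,914.70

Pension contribution: $5,317.57 × 0.045 = $239.29
401(k): $5,317.57 × 0.07 = $372.23
Pre-tax total = $239.29 + $372.23 = $611.52
Taxable wages = $5,317.57 − $611.52 = $4,706.05
State income tax: $4,706.05 × 0.08 = $376.48
Federal tax withheld: $4,706.05 × 0.221 = $1,040.04
State unemployment insurance (employee share): only $104,541.88 − $100,892.86 = $3,649.02 of this check is subject → $3,649.02 × 0.008 = $29.19
Life insurance premium: $106.35
Union dues: $5,317.57 × 0.045 = $239.29
Total deductions = $239.29 + $372.23 + $376.48 + $1,040.04 + $29.19 + $106.35 + $239.29 = $2,402.87
Net pay = $5,317.57 − $2,402.87 = $2,914.70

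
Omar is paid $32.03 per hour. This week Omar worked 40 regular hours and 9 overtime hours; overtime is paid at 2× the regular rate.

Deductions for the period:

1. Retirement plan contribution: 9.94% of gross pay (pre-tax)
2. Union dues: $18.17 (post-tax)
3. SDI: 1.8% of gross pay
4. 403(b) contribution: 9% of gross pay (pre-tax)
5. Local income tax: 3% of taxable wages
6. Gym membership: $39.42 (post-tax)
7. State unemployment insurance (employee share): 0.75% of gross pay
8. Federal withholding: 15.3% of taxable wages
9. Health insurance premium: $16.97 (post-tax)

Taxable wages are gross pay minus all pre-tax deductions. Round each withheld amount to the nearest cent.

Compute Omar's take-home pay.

$1,108.37

Regular pay: 40 × $32.03 = $1,281.20
Overtime pay: 9 × $32.03 × 2 = $576.54
Gross pay = $1,281.20 + $576.54 = $1,857.74
Retirement plan contribution: $1,857.74 × 0.0994 = $184.66
403(b) contribution: $1,857.74 × 0.09 = $167.20
Pre-tax total = $184.66 + $167.20 = $351.86
Taxable wages = $1,857.74 − $351.86 = $1,505.88
Federal withholding: $1,505.88 × 0.153 = $230.40
Local income tax: $1,505.88 × 0.03 = $45.18
SDI: $1,857.74 × 0.018 = $33.44
State unemployment insurance (employee share): $1,857.74 × 0.0075 = $13.93
Health insurance premium: $16.97
Gym membership: $39.42
Union dues: $18.17
Total deductions = $184.66 + $167.20 + $230.40 + $45.18 + $33.44 + $13.93 + $16.97 + $39.42 + $18.17 = $749.37
Net pay = $1,857.74 − $749.37 = $1,108.37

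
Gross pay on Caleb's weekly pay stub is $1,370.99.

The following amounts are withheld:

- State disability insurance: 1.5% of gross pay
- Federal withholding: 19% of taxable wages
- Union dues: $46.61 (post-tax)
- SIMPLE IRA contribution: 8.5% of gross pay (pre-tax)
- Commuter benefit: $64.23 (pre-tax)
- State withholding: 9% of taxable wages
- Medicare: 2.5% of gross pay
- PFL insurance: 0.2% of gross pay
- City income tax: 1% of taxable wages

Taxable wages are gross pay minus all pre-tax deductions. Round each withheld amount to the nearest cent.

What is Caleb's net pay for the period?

$740.89

SIMPLE IRA contribution: $1,370.99 × 0.085 = $116.53
Commuter benefit: $64.23
Pre-tax total = $116.53 + $64.23 = $180.76
Taxable wages = $1,370.99 − $180.76 = $1,190.23
State withholding: $1,190.23 × 0.09 = $107.12
City income tax: $1,190.23 × 0.01 = $11.90
Federal withholding: $1,190.23 × 0.19 = $226.14
PFL insurance: $1,370.99 × 0.002 = $2.74
State disability insurance: $1,370.99 × 0.015 = $20.56
Medicare: $1,370.99 × 0.025 = $34.27
Union dues: $46.61
Total deductions = $116.53 + $64.23 + $107.12 + $11.90 + $226.14 + $2.74 + $20.56 + $34.27 + $46.61 = $630.10
Net pay = $1,370.99 − $630.10 = $740.89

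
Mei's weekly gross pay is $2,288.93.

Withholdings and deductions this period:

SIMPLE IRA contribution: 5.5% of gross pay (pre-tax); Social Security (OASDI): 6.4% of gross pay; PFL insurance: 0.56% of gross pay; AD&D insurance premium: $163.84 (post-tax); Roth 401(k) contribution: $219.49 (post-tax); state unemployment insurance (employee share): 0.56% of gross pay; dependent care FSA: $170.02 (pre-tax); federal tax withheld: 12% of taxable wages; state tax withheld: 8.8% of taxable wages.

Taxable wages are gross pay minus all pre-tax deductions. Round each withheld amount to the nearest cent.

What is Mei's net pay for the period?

SIMPLE IRA contribution: $2,288.93 × 0.055 = $125.89
Dependent care FSA: $170.02
Pre-tax total = $125.89 + $170.02 = $295.91
Taxable wages = $2,288.93 − $295.91 = $1,993.02
Federal tax withheld: $1,993.02 × 0.12 = $239.16
State tax withheld: $1,993.02 × 0.088 = $175.39
PFL insurance: $2,288.93 × 0.0056 = $12.82
State unemployment insurance (employee share): $2,288.93 × 0.0056 = $12.82
Social Security (OASDI): $2,288.93 × 0.064 = $146.49
Roth 401(k) contribution: $219.49
AD&D insurance premium: $163.84
Total deductions = $125.89 + $170.02 + $239.16 + $175.39 + $12.82 + $12.82 + $146.49 + $219.49 + $163.84 = $1,265.92
Net pay = $2,288.93 − $1,265.92 = $1,023.01

$1,023.01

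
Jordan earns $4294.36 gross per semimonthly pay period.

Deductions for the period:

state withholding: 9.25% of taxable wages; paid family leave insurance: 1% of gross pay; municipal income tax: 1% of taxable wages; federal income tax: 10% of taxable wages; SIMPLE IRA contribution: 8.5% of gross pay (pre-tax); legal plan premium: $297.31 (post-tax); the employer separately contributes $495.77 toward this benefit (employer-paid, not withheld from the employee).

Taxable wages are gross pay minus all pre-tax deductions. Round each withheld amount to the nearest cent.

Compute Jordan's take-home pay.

$2793.41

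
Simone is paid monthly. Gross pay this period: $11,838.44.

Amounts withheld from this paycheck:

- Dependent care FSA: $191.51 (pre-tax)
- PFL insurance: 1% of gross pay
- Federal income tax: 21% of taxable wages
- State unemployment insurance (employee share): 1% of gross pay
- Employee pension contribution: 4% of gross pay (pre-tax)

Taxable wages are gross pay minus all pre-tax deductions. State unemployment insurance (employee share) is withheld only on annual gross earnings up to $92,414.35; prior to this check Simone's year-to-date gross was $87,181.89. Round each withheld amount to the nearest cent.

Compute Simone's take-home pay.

$8,656.28

Dependent care FSA: $191.51
Employee pension contribution: $11,838.44 × 0.04 = $473.54
Pre-tax total = $191.51 + $473.54 = $665.05
Taxable wages = $11,838.44 − $665.05 = $11,173.39
Federal income tax: $11,173.39 × 0.21 = $2,346.41
State unemployment insurance (employee share): only $92,414.35 − $87,181.89 = $5,232.46 of this check is subject → $5,232.46 × 0.01 = $52.32
PFL insurance: $11,838.44 × 0.01 = $118.38
Total deductions = $191.51 + $473.54 + $2,346.41 + $52.32 + $118.38 = $3,182.16
Net pay = $11,838.44 − $3,182.16 = $8,656.28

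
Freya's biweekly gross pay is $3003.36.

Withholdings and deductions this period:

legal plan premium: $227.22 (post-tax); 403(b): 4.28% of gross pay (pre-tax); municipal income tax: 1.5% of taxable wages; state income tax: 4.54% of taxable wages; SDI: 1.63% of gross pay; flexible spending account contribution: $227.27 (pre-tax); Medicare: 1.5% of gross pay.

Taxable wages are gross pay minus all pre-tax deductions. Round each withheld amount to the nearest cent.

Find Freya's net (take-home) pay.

403(b): $3003.36 × 0.0428 = $128.54
Flexible spending account contribution: $227.27
Pre-tax total = $128.54 + $227.27 = $355.81
Taxable wages = $3003.36 − $355.81 = $2647.55
Municipal income tax: $2647.55 × 0.015 = $39.71
State income tax: $2647.55 × 0.0454 = $120.20
Medicare: $3003.36 × 0.015 = $45.05
SDI: $3003.36 × 0.0163 = $48.95
Legal plan premium: $227.22
Total deductions = $128.54 + $227.27 + $39.71 + $120.20 + $45.05 + $48.95 + $227.22 = $836.94
Net pay = $3003.36 − $836.94 = $2166.42

$2166.42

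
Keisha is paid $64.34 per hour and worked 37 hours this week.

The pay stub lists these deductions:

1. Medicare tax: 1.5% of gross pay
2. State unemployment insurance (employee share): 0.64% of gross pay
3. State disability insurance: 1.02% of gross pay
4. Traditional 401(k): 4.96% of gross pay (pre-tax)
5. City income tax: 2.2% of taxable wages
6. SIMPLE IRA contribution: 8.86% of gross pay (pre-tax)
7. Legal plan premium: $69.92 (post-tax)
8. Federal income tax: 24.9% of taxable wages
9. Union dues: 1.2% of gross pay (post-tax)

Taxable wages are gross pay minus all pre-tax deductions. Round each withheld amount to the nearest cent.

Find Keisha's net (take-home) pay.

Gross pay: 37 × $64.34 = $2,380.58
SIMPLE IRA contribution: $2,380.58 × 0.0886 = $210.92
Traditional 401(k): $2,380.58 × 0.0496 = $118.08
Pre-tax total = $210.92 + $118.08 = $329.00
Taxable wages = $2,380.58 − $329.00 = $2,051.58
Federal income tax: $2,051.58 × 0.249 = $510.84
City income tax: $2,051.58 × 0.022 = $45.13
Medicare tax: $2,380.58 × 0.015 = $35.71
State disability insurance: $2,380.58 × 0.0102 = $24.28
State unemployment insurance (employee share): $2,380.58 × 0.0064 = $15.24
Legal plan premium: $69.92
Union dues: $2,380.58 × 0.012 = $28.57
Total deductions = $210.92 + $118.08 + $510.84 + $45.13 + $35.71 + $24.28 + $15.24 + $69.92 + $28.57 = $1,058.69
Net pay = $2,380.58 − $1,058.69 = $1,321.89

$1,321.89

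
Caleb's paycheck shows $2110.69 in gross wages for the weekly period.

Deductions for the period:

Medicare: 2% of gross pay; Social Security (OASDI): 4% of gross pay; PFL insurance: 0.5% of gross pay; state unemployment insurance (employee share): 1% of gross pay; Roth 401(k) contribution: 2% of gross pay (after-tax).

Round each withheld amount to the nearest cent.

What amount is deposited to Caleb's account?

Medicare: $2110.69 × 0.02 = $42.21
State unemployment insurance (employee share): $2110.69 × 0.01 = $21.11
PFL insurance: $2110.69 × 0.005 = $10.55
Social Security (OASDI): $2110.69 × 0.04 = $84.43
Roth 401(k) contribution: $2110.69 × 0.02 = $42.21
Total deductions = $42.21 + $21.11 + $10.55 + $84.43 + $42.21 = $200.51
Net pay = $2110.69 − $200.51 = $1910.18

$1910.18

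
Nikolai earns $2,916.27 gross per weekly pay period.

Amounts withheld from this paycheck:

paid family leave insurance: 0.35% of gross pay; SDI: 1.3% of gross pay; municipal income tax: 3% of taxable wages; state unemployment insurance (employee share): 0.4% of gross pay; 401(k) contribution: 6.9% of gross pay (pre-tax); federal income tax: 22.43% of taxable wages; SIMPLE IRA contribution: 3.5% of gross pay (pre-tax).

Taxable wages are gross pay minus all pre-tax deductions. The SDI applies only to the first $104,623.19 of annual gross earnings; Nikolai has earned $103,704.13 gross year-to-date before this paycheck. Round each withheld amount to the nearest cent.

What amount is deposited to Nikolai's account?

401(k) contribution: $2,916.27 × 0.069 = $201.22
SIMPLE IRA contribution: $2,916.27 × 0.035 = $102.07
Pre-tax total = $201.22 + $102.07 = $303.29
Taxable wages = $2,916.27 − $303.29 = $2,612.98
Municipal income tax: $2,612.98 × 0.03 = $78.39
Federal income tax: $2,612.98 × 0.2243 = $586.09
SDI: only $104,623.19 − $103,704.13 = $919.06 of this check is subject → $919.06 × 0.013 = $11.95
State unemployment insurance (employee share): $2,916.27 × 0.004 = $11.67
Paid family leave insurance: $2,916.27 × 0.0035 = $10.21
Total deductions = $201.22 + $102.07 + $78.39 + $586.09 + $11.95 + $11.67 + $10.21 = $1,001.60
Net pay = $2,916.27 − $1,001.60 = $1,914.67

$1,914.67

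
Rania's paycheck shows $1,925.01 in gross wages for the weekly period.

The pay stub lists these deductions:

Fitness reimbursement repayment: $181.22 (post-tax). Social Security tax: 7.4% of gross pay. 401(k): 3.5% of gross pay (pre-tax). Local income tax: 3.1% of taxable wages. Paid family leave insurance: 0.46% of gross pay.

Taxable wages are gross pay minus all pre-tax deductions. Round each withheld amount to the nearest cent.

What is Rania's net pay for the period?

$1,467.51

401(k): $1,925.01 × 0.035 = $67.38
Taxable wages = $1,925.01 − $67.38 = $1,857.63
Local income tax: $1,857.63 × 0.031 = $57.59
Paid family leave insurance: $1,925.01 × 0.0046 = $8.86
Social Security tax: $1,925.01 × 0.074 = $142.45
Fitness reimbursement repayment: $181.22
Total deductions = $67.38 + $57.59 + $8.86 + $142.45 + $181.22 = $457.50
Net pay = $1,925.01 − $457.50 = $1,467.51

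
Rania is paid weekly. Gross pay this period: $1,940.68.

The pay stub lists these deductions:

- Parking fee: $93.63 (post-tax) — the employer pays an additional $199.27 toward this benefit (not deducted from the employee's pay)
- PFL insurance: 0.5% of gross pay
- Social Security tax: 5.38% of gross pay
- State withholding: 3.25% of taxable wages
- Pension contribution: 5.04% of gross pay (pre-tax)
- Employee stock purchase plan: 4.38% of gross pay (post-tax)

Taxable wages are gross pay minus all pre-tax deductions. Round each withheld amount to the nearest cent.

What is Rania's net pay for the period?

$1,490.24

Pension contribution: $1,940.68 × 0.0504 = $97.81
Taxable wages = $1,940.68 − $97.81 = $1,842.87
State withholding: $1,842.87 × 0.0325 = $59.89
PFL insurance: $1,940.68 × 0.005 = $9.70
Social Security tax: $1,940.68 × 0.0538 = $104.41
Parking fee: $93.63
Employee stock purchase plan: $1,940.68 × 0.0438 = $85.00
(Employer's $199.27 toward parking fee is not withheld from the employee.)
Total deductions = $97.81 + $59.89 + $9.70 + $104.41 + $93.63 + $85.00 = $450.44
Net pay = $1,940.68 − $450.44 = $1,490.24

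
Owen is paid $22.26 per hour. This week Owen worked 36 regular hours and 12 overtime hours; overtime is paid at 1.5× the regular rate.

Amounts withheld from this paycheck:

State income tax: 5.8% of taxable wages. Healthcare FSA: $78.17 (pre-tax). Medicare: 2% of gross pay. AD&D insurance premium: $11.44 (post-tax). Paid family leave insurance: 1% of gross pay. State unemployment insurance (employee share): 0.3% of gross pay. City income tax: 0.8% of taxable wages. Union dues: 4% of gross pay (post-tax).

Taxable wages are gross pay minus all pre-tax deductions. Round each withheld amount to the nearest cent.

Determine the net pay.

Regular pay: 36 × $22.26 = $801.36
Overtime pay: 12 × $22.26 × 1.5 = $400.68
Gross pay = $801.36 + $400.68 = $1,202.04
Healthcare FSA: $78.17
Taxable wages = $1,202.04 − $78.17 = $1,123.87
City income tax: $1,123.87 × 0.008 = $8.99
State income tax: $1,123.87 × 0.058 = $65.18
Paid family leave insurance: $1,202.04 × 0.01 = $12.02
Medicare: $1,202.04 × 0.02 = $24.04
State unemployment insurance (employee share): $1,202.04 × 0.003 = $3.61
Union dues: $1,202.04 × 0.04 = $48.08
AD&D insurance premium: $11.44
Total deductions = $78.17 + $8.99 + $65.18 + $12.02 + $24.04 + $3.61 + $48.08 + $11.44 = $251.53
Net pay = $1,202.04 − $251.53 = $950.51

$950.51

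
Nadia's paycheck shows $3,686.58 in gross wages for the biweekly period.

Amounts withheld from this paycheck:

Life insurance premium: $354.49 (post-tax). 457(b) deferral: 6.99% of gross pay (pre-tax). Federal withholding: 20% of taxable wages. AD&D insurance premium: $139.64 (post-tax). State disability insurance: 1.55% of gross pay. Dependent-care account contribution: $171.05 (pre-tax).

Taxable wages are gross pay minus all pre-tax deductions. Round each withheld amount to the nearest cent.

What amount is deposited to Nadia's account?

457(b) deferral: $3,686.58 × 0.0699 = $257.69
Dependent-care account contribution: $171.05
Pre-tax total = $257.69 + $171.05 = $428.74
Taxable wages = $3,686.58 − $428.74 = $3,257.84
Federal withholding: $3,257.84 × 0.2 = $651.57
State disability insurance: $3,686.58 × 0.0155 = $57.14
AD&D insurance premium: $139.64
Life insurance premium: $354.49
Total deductions = $257.69 + $171.05 + $651.57 + $57.14 + $139.64 + $354.49 = $1,631.58
Net pay = $3,686.58 − $1,631.58 = $2,055.00

$2,055.00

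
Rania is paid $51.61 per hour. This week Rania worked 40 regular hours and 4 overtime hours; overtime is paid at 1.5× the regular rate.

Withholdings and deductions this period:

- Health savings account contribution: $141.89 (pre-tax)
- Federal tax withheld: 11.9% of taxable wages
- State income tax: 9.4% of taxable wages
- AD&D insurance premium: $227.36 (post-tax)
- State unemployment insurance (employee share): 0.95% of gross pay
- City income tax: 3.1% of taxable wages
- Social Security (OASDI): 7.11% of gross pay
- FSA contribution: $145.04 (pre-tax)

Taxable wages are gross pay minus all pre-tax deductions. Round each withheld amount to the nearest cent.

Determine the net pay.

$1159.16

Regular pay: 40 × $51.61 = $2064.40
Overtime pay: 4 × $51.61 × 1.5 = $309.66
Gross pay = $2064.40 + $309.66 = $2374.06
FSA contribution: $145.04
Health savings account contribution: $141.89
Pre-tax total = $145.04 + $141.89 = $286.93
Taxable wages = $2374.06 − $286.93 = $2087.13
Federal tax withheld: $2087.13 × 0.119 = $248.37
State income tax: $2087.13 × 0.094 = $196.19
City income tax: $2087.13 × 0.031 = $64.70
State unemployment insurance (employee share): $2374.06 × 0.0095 = $22.55
Social Security (OASDI): $2374.06 × 0.0711 = $168.80
AD&D insurance premium: $227.36
Total deductions = $145.04 + $141.89 + $248.37 + $196.19 + $64.70 + $22.55 + $168.80 + $227.36 = $1214.90
Net pay = $2374.06 − $1214.90 = $1159.16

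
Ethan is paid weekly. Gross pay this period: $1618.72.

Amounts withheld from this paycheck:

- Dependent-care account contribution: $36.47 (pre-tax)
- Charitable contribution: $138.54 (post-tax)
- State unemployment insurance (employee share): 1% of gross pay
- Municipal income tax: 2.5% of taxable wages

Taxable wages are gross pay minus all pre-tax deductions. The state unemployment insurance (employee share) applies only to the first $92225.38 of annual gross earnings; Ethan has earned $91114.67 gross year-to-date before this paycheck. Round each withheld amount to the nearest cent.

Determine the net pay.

Dependent-care account contribution: $36.47
Taxable wages = $1618.72 − $36.47 = $1582.25
Municipal income tax: $1582.25 × 0.025 = $39.56
State unemployment insurance (employee share): only $92225.38 − $91114.67 = $1110.71 of this check is subject → $1110.71 × 0.01 = $11.11
Charitable contribution: $138.54
Total deductions = $36.47 + $39.56 + $11.11 + $138.54 = $225.68
Net pay = $1618.72 − $225.68 = $1393.04

$1393.04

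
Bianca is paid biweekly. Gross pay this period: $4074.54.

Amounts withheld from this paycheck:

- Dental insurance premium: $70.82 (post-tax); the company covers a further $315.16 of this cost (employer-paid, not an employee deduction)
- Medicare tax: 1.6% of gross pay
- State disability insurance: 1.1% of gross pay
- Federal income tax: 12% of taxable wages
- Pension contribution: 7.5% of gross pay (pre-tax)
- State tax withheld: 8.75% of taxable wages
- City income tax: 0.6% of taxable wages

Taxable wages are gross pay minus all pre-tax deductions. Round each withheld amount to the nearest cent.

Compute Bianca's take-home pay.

Pension contribution: $4074.54 × 0.075 = $305.59
Taxable wages = $4074.54 − $305.59 = $3768.95
State tax withheld: $3768.95 × 0.0875 = $329.78
Federal income tax: $3768.95 × 0.12 = $452.27
City income tax: $3768.95 × 0.006 = $22.61
State disability insurance: $4074.54 × 0.011 = $44.82
Medicare tax: $4074.54 × 0.016 = $65.19
Dental insurance premium: $70.82
(Employer's $315.16 toward dental insurance premium is not withheld from the employee.)
Total deductions = $305.59 + $329.78 + $452.27 + $22.61 + $44.82 + $65.19 + $70.82 = $1291.08
Net pay = $4074.54 − $1291.08 = $2783.46

$2783.46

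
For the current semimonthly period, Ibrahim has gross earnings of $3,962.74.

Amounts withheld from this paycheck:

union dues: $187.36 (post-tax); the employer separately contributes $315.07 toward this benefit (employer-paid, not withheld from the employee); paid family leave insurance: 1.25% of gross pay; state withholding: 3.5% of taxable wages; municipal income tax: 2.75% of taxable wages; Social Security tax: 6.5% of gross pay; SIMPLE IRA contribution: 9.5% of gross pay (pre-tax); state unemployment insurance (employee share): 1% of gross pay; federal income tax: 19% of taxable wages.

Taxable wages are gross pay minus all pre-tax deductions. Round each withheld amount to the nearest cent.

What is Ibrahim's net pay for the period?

$2,146.65

SIMPLE IRA contribution: $3,962.74 × 0.095 = $376.46
Taxable wages = $3,962.74 − $376.46 = $3,586.28
Federal income tax: $3,586.28 × 0.19 = $681.39
Municipal income tax: $3,586.28 × 0.0275 = $98.62
State withholding: $3,586.28 × 0.035 = $125.52
Social Security tax: $3,962.74 × 0.065 = $257.58
State unemployment insurance (employee share): $3,962.74 × 0.01 = $39.63
Paid family leave insurance: $3,962.74 × 0.0125 = $49.53
Union dues: $187.36
(Employer's $315.07 toward union dues is not withheld from the employee.)
Total deductions = $376.46 + $681.39 + $98.62 + $125.52 + $257.58 + $39.63 + $49.53 + $187.36 = $1,816.09
Net pay = $3,962.74 − $1,816.09 = $2,146.65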